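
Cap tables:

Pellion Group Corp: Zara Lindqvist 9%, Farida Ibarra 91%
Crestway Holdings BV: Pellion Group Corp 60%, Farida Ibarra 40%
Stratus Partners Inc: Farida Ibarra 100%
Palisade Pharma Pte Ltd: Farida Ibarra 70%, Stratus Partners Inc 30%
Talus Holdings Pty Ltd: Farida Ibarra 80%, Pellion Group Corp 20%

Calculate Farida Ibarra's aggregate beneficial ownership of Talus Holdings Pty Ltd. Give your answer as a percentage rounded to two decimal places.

98.20%

Farida reaches Talus along 2 paths.
Direct stake: 80% = 80%.
Via Pellion: 91% × 20% = 18.2%.
Total: 80% + 18.2% = 98.2%.
Rounded: 98.20%.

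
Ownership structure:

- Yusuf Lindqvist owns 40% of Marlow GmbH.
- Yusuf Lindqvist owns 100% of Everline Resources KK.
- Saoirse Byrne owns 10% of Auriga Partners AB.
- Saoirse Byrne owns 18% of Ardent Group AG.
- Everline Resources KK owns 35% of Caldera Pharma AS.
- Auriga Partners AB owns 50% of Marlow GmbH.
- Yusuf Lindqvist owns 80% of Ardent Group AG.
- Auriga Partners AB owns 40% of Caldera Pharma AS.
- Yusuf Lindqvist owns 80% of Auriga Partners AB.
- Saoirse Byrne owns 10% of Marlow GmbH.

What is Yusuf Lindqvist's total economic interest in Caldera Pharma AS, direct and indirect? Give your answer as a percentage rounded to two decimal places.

Yusuf reaches Caldera along 2 paths.
Via Auriga: 80% × 40% = 32%.
Via Everline: 100% × 35% = 35%.
Total: 32% + 35% = 67%.
Rounded: 67.00%.

67.00%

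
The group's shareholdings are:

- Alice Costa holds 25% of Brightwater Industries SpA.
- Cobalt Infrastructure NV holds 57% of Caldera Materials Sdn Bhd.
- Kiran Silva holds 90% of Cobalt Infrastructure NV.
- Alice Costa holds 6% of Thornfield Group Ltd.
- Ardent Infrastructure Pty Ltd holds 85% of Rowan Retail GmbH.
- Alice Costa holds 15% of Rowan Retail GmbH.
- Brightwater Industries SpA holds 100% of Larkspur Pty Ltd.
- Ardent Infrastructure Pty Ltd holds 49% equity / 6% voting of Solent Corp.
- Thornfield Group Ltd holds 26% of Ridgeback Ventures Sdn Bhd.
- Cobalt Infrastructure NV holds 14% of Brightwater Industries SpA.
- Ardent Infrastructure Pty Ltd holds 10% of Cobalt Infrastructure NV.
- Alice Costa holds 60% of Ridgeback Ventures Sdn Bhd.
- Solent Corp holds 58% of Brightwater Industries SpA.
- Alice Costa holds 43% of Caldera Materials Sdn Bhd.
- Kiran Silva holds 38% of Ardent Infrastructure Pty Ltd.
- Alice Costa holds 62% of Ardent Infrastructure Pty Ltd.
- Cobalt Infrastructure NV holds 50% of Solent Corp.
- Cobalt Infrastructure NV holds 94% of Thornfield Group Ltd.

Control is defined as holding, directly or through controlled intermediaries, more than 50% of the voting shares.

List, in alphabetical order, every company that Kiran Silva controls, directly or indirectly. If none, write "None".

Kiran holds 90% of Cobalt, so Kiran controls Cobalt.
Cobalt holds 94% of Thornfield, so Kiran controls Thornfield.
Cobalt holds 57% of Caldera, so Kiran controls Caldera.
No other company's threshold is met.

Caldera Materials Sdn Bhd, Cobalt Infrastructure NV, Thornfield Group Ltd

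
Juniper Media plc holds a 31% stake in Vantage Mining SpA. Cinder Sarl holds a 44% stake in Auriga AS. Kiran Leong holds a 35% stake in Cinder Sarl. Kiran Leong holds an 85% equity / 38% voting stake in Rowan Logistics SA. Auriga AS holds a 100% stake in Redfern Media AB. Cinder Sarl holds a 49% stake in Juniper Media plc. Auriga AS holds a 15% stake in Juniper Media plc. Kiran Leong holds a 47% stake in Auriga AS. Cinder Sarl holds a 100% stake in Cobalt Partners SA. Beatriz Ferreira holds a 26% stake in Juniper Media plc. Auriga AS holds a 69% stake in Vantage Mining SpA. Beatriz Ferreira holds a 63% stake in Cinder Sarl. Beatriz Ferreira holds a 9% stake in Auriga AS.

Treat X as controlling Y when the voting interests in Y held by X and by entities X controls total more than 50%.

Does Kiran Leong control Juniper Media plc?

No

Kiran's largest direct stake is 47% in Auriga, which does not meet the threshold, so Kiran controls no company.
Neither Kiran nor any entity Kiran controls holds any voting interest in Juniper.
So Kiran does not control Juniper.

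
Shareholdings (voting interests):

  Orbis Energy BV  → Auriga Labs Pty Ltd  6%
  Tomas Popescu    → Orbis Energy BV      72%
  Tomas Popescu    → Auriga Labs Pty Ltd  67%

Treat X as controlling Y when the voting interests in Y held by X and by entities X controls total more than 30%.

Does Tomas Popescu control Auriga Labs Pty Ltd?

Yes

Tomas holds 72% of Orbis, so Tomas controls Orbis.
Tomas and Orbis together hold 67% + 6% = 73% of Auriga, so Tomas controls Auriga.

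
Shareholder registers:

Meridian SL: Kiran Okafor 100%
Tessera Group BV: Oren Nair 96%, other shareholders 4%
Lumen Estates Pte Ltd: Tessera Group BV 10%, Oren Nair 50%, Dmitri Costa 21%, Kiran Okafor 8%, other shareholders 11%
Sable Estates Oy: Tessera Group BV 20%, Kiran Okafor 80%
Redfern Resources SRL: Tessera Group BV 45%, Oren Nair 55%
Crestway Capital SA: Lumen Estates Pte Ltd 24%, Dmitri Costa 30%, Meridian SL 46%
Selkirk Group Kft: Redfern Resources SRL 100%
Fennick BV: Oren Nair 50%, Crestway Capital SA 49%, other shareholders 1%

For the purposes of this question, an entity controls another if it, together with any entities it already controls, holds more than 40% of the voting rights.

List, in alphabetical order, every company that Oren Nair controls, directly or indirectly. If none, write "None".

Fennick BV, Lumen Estates Pte Ltd, Redfern Resources SRL, Selkirk Group Kft, Tessera Group BV

Oren holds 96% of Tessera, so Oren controls Tessera.
Tessera and Oren together hold 10% + 50% = 60% of Lumen, so Oren controls Lumen.
Tessera and Oren together hold 45% + 55% = 100% of Redfern, so Oren controls Redfern.
Redfern holds 100% of Selkirk, so Oren controls Selkirk.
Oren holds 50% of Fennick, so Oren controls Fennick.
No other company's threshold is met.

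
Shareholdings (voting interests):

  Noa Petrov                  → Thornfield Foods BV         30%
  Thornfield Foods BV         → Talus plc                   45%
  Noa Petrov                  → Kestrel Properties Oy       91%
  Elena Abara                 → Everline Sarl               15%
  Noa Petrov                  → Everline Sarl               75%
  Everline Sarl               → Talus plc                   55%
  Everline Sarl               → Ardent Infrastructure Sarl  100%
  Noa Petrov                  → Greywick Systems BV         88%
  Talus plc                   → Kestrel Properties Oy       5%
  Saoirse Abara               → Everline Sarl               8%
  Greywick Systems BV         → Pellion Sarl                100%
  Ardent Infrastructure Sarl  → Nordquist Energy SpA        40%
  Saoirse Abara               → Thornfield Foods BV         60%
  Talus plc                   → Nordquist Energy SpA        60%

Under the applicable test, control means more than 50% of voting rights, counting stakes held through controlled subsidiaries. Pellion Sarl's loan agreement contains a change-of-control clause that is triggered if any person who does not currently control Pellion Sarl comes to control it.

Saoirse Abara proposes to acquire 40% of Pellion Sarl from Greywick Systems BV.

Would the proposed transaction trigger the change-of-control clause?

No

The purchase adds only to Saoirse's holdings (Greywick's stake shrinks), so Saoirse is the only person who could newly come to control Pellion.
Saoirse holds 60% of Thornfield, so Saoirse controls Thornfield.
Neither Saoirse nor any entity Saoirse controls holds any voting interest in Pellion.
So before the transaction, Saoirse does not control Pellion.
After the purchase, Saoirse holds 40% of Pellion directly, and Greywick's stake falls to 60%.
After the transaction, Saoirse's side holds 40% of Pellion, not > 50%, so Saoirse still does not control Pellion.
No new person acquires control, so the clause is not triggered.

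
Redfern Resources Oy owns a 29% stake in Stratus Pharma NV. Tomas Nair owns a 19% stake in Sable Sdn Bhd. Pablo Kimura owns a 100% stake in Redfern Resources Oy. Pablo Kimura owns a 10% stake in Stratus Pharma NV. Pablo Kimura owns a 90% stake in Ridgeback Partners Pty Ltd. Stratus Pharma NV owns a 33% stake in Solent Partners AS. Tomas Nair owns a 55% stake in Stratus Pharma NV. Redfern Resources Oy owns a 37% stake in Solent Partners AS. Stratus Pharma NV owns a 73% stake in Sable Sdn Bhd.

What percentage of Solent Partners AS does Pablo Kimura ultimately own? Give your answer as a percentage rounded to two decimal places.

49.87%

Pablo reaches Solent along 3 paths.
Via Redfern: 100% × 37% = 37%.
Via Redfern → Stratus: 100% × 29% × 33% = 9.57%.
Via Stratus: 10% × 33% = 3.3%.
Total: 37% + 9.57% + 3.3% = 49.87%.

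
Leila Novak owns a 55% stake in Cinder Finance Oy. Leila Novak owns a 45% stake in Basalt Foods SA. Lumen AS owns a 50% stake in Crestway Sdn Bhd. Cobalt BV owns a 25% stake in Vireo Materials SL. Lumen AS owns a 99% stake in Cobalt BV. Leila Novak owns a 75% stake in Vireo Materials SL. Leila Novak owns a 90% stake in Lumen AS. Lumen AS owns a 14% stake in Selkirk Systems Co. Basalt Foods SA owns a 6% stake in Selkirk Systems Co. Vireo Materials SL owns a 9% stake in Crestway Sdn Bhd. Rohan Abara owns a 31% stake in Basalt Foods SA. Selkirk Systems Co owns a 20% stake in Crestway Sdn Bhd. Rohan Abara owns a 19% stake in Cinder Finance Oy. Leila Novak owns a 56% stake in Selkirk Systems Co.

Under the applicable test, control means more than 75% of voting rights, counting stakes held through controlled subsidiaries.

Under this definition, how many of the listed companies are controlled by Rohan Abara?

0

Rohan's largest direct stake is 31% in Basalt, which does not meet the threshold.
Rohan controls 0 companies.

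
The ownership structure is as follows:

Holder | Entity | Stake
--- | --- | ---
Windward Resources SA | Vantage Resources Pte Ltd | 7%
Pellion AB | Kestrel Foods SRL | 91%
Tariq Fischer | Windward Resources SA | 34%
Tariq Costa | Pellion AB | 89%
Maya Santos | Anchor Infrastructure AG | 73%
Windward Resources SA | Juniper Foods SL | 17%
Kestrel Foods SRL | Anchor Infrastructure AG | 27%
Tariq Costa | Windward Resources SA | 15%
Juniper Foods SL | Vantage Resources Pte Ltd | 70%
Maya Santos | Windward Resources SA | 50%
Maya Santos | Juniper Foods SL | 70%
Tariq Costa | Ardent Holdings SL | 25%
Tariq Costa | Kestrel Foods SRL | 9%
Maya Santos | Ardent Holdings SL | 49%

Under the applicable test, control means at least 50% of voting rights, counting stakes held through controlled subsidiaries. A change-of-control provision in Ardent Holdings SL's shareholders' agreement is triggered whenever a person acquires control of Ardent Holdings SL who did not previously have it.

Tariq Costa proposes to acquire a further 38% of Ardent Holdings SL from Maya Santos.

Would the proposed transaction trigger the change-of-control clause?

Yes

The purchase adds only to Tariq Costa's holdings (Maya's stake shrinks), so Tariq Costa is the only person who could newly come to control Ardent.
Tariq Costa holds 89% of Pellion, so Tariq Costa controls Pellion.
Tariq Costa and Pellion together hold 9% + 91% = 100% of Kestrel, so Tariq Costa controls Kestrel.
In Ardent, Tariq Costa's side holds only 25%, not ≥ 50%.
So before the transaction, Tariq Costa does not control Ardent.
After the purchase, Tariq Costa's direct stake in Ardent rises to 25% + 38% = 63%, and Maya's stake falls to 11%.
Tariq Costa holds 63% of Ardent, so Tariq Costa controls Ardent.
Tariq Costa did not control Ardent before and does after, so the clause is triggered.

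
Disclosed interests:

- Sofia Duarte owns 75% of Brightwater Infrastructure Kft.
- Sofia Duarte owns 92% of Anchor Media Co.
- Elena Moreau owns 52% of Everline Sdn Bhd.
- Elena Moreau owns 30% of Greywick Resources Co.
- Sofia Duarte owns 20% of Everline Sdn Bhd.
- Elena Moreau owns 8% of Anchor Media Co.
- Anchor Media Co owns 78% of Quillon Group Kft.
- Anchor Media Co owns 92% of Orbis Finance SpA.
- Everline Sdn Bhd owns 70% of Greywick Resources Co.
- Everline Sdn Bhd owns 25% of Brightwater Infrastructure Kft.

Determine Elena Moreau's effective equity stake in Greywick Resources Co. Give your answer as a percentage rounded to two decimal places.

66.40%

Elena reaches Greywick along 2 paths.
Via Everline: 52% × 70% = 36.4%.
Direct stake: 30% = 30%.
Total: 36.4% + 30% = 66.4%.
Rounded: 66.40%.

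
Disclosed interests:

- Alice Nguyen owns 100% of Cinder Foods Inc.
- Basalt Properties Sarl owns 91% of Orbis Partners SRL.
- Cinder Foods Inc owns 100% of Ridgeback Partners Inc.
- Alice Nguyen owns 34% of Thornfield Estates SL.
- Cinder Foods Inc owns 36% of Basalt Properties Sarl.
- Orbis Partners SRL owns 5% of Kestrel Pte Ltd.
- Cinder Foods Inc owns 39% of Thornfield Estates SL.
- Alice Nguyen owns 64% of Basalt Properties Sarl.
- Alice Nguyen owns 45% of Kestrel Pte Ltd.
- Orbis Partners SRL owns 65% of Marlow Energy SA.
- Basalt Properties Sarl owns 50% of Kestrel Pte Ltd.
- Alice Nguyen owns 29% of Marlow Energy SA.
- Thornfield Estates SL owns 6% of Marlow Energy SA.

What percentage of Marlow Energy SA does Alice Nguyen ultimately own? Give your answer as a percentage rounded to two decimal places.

Alice reaches Marlow along 5 paths.
Via Cinder → Basalt → Orbis: 100% × 36% × 91% × 65% = 21.294%.
Via Basalt → Orbis: 64% × 91% × 65% = 37.856%.
Via Thornfield: 34% × 6% = 2.04%.
Via Cinder → Thornfield: 100% × 39% × 6% = 2.34%.
Direct stake: 29% = 29%.
Total: 21.294% + 37.856% + 2.04% + 2.34% + 29% = 92.53%.

92.53%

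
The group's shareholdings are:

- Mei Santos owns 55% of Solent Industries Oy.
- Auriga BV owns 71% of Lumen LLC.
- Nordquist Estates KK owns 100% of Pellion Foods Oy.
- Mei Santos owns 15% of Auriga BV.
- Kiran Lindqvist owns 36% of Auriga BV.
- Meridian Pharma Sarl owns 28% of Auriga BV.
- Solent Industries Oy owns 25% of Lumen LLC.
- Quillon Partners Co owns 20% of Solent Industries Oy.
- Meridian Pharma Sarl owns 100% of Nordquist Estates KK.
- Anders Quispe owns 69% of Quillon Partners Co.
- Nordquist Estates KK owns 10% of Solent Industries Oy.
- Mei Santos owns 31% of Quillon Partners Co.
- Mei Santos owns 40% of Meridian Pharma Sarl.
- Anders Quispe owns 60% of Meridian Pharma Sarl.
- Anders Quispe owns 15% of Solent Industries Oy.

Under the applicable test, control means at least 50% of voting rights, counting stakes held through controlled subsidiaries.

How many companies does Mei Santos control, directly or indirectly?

Mei holds 55% of Solent, so Mei controls Solent.
No other company's threshold is met.
Mei controls 1 company.

1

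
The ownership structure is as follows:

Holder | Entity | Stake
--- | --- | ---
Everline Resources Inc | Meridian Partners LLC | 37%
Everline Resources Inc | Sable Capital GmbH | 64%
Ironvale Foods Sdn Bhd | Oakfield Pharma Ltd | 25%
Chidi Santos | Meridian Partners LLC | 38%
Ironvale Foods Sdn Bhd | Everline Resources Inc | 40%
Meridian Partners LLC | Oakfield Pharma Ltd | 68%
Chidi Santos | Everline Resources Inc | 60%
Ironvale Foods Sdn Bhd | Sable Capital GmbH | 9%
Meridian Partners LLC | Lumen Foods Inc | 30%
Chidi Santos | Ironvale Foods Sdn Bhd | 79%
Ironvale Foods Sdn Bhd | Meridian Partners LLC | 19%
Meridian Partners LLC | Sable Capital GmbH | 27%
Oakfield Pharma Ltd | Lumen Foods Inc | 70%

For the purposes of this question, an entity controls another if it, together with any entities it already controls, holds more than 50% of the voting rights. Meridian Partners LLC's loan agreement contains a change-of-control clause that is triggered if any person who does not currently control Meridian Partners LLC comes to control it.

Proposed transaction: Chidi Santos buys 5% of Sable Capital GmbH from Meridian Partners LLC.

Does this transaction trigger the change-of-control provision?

No

The purchase adds only to Chidi's holdings (Meridian's stake shrinks), so Chidi is the only person who could newly come to control Meridian.
Chidi holds 79% of Ironvale, so Chidi controls Ironvale.
Ironvale and Chidi together hold 40% + 60% = 100% of Everline, so Chidi controls Everline.
Ironvale and Everline and Chidi together hold 19% + 37% + 38% = 94% of Meridian, so Chidi controls Meridian.
So Chidi already controls Meridian before the transaction.
After the purchase, Chidi holds 5% of Sable directly, and Meridian's stake falls to 22%.
Chidi controlled Meridian already, so this is not a new person acquiring control; every other person's position is unchanged or reduced.
No new person acquires control, so the clause is not triggered.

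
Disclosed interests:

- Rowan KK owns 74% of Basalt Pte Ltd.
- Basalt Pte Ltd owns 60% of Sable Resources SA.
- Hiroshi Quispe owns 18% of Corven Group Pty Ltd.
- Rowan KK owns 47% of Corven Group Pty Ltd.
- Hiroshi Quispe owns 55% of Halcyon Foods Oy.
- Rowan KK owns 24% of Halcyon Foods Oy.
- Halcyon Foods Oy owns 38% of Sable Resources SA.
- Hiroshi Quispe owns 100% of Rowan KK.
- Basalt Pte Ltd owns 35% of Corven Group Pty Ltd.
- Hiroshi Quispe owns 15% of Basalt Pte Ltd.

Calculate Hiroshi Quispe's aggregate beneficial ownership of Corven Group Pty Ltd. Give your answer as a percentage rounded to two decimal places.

Hiroshi reaches Corven along 4 paths.
Via Rowan → Basalt: 100% × 74% × 35% = 25.9%.
Via Basalt: 15% × 35% = 5.25%.
Via Rowan: 100% × 47% = 47%.
Direct stake: 18% = 18%.
Total: 25.9% + 5.25% + 47% + 18% = 96.15%.

96.15%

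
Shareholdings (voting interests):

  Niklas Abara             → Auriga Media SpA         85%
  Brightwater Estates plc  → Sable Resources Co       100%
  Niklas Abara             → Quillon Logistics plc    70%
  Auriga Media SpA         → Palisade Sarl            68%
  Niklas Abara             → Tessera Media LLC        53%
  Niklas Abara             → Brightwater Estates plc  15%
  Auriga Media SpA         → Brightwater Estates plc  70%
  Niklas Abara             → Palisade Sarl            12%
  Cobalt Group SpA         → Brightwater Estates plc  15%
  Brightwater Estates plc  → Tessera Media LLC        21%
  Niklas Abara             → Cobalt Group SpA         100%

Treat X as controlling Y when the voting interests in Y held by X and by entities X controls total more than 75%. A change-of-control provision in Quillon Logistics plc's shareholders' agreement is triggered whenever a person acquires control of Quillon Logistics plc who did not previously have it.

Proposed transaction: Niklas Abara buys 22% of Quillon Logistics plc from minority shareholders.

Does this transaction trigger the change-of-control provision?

Yes

The purchase changes only Niklas's holdings, so Niklas is the only person who could newly come to control Quillon.
Niklas holds 100% of Cobalt, so Niklas controls Cobalt.
Niklas holds 85% of Auriga, so Niklas controls Auriga.
Niklas and Cobalt and Auriga together hold 15% + 15% + 70% = 100% of Brightwater, so Niklas controls Brightwater.
Brightwater holds 100% of Sable, so Niklas controls Sable.
Auriga and Niklas together hold 68% + 12% = 80% of Palisade, so Niklas controls Palisade.
In Quillon, Niklas's side holds only 70%, not > 75%.
So before the transaction, Niklas does not control Quillon.
After the purchase, Niklas's direct stake in Quillon rises to 70% + 22% = 92%.
Niklas holds 92% of Quillon, so Niklas controls Quillon.
Niklas did not control Quillon before and does after, so the clause is triggered.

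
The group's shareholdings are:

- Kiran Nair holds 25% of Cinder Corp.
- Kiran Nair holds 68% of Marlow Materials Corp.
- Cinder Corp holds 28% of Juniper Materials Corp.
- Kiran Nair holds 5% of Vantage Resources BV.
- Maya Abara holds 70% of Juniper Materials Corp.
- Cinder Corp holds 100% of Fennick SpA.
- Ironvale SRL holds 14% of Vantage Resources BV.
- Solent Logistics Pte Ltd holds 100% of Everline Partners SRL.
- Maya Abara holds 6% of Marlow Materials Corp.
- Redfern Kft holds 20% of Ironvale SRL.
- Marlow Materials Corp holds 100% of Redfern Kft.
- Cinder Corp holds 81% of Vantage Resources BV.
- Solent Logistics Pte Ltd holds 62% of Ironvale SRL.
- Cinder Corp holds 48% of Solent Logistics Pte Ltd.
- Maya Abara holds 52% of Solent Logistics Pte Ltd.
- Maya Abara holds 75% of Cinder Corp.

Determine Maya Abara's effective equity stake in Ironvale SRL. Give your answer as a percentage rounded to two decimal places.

55.76%

Maya reaches Ironvale along 3 paths.
Via Solent: 52% × 62% = 32.24%.
Via Cinder → Solent: 75% × 48% × 62% = 22.32%.
Via Marlow → Redfern: 6% × 100% × 20% = 1.2%.
Total: 32.24% + 22.32% + 1.2% = 55.76%.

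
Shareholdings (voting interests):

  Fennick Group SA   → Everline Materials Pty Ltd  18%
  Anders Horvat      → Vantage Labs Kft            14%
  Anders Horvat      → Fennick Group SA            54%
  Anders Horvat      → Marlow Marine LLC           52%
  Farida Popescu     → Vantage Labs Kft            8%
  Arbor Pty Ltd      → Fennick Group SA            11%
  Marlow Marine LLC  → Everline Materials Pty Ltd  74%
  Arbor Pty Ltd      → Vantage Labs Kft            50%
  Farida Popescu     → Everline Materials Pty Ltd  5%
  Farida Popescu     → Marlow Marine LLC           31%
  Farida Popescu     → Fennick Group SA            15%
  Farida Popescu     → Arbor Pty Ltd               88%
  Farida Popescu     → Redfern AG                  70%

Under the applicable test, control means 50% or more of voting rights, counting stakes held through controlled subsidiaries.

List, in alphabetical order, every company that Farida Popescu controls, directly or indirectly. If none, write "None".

Arbor Pty Ltd, Redfern AG, Vantage Labs Kft

Farida holds 88% of Arbor, so Farida controls Arbor.
Farida holds 70% of Redfern, so Farida controls Redfern.
Arbor and Farida together hold 50% + 8% = 58% of Vantage, so Farida controls Vantage.
No other company's threshold is met.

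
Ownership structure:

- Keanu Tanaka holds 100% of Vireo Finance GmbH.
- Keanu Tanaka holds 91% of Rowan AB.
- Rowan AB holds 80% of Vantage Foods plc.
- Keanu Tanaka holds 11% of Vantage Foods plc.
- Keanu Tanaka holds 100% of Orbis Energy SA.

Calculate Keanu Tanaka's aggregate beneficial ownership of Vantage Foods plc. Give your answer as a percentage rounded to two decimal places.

Keanu reaches Vantage along 2 paths.
Direct stake: 11% = 11%.
Via Rowan: 91% × 80% = 72.8%.
Total: 11% + 72.8% = 83.8%.
Rounded: 83.80%.

83.80%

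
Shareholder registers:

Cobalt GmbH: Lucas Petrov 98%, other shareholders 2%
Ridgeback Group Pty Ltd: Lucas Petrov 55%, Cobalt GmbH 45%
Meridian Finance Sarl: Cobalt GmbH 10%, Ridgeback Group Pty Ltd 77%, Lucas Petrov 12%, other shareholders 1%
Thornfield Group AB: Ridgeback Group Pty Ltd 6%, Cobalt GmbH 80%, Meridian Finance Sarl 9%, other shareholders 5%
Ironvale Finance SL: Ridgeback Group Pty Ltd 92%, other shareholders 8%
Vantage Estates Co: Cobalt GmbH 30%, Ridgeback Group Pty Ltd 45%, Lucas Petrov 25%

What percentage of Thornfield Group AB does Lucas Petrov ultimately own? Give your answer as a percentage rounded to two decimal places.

93.18%

Lucas reaches Thornfield along 7 paths.
Via Ridgeback: 55% × 6% = 3.3%.
Via Cobalt → Ridgeback: 98% × 45% × 6% = 2.646%.
Via Cobalt: 98% × 80% = 78.4%.
Via Cobalt → Meridian: 98% × 10% × 9% = 0.882%.
Via Ridgeback → Meridian: 55% × 77% × 9% = 3.8115%.
Via Cobalt → Ridgeback → Meridian: 98% × 45% × 77% × 9% = 3.05613%.
Via Meridian: 12% × 9% = 1.08%.
Total: 3.3% + 2.646% + 78.4% + 0.882% + 3.8115% + 3.05613% + 1.08% = 93.17563%.
Rounded: 93.18%.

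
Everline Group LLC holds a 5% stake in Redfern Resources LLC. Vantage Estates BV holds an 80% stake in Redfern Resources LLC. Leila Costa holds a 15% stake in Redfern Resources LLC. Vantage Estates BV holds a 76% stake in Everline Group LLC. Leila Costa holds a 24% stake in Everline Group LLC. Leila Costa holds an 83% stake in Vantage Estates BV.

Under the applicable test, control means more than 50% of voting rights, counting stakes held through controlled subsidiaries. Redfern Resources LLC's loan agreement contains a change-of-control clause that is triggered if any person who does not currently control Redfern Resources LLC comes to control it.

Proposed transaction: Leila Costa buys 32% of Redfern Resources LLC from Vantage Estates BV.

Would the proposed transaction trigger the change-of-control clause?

The purchase adds only to Leila's holdings (Vantage's stake shrinks), so Leila is the only person who could newly come to control Redfern.
Leila holds 83% of Vantage, so Leila controls Vantage.
Leila and Vantage together hold 24% + 76% = 100% of Everline, so Leila controls Everline.
Leila and Vantage and Everline together hold 15% + 80% + 5% = 100% of Redfern, so Leila controls Redfern.
So Leila already controls Redfern before the transaction.
After the purchase, Leila's direct stake in Redfern rises to 15% + 32% = 47%, and Vantage's stake falls to 48%.
Leila controlled Redfern already, so this is not a new person acquiring control; every other person's position is unchanged or reduced.
No new person acquires control, so the clause is not triggered.

No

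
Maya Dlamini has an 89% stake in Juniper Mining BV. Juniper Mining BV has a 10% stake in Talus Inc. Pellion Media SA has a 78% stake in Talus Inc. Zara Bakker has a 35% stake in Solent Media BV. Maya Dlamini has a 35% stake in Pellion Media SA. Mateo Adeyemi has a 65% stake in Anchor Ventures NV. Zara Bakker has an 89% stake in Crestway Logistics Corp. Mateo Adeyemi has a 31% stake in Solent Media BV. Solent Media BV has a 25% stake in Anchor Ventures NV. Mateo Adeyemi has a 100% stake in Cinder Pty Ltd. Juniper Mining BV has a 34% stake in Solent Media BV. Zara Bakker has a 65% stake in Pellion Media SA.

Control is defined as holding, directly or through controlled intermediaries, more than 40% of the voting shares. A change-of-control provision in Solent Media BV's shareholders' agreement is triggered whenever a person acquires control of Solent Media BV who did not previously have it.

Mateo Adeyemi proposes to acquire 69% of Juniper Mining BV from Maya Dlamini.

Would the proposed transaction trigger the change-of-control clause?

Yes

The purchase adds only to Mateo's holdings (Maya's stake shrinks), so Mateo is the only person who could newly come to control Solent.
Mateo holds 100% of Cinder, so Mateo controls Cinder.
Mateo holds 65% of Anchor, so Mateo controls Anchor.
In Solent, Mateo's side holds only 31%, not > 40%.
So before the transaction, Mateo does not control Solent.
After the purchase, Mateo holds 69% of Juniper directly, and Maya's stake falls to 20%.
Mateo holds 69% of Juniper, so Mateo controls Juniper.
Mateo and Juniper together hold 31% + 34% = 65% of Solent, so Mateo controls Solent.
Mateo did not control Solent before and does after, so the clause is triggered.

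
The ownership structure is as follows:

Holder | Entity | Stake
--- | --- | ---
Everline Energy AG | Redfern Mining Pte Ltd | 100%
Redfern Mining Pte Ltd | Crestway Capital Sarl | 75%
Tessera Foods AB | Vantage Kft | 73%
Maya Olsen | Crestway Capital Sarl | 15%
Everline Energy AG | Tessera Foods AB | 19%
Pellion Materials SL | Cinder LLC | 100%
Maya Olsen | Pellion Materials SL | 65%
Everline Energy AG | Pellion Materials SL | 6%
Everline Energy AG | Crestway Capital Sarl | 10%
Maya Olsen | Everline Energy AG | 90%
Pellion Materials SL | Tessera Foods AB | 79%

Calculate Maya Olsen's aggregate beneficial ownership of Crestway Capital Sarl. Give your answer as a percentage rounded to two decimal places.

91.50%

Maya reaches Crestway along 3 paths.
Via Everline → Redfern: 90% × 100% × 75% = 67.5%.
Via Everline: 90% × 10% = 9%.
Direct stake: 15% = 15%.
Total: 67.5% + 9% + 15% = 91.5%.
Rounded: 91.50%.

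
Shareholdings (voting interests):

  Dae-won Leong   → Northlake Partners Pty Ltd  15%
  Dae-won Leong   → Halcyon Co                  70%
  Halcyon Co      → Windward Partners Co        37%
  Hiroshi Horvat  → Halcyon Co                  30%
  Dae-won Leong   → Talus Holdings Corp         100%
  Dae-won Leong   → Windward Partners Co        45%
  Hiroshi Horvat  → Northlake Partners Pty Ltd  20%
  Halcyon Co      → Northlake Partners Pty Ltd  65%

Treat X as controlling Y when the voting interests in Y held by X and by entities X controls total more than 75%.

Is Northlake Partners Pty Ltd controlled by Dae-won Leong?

Dae-won holds 100% of Talus, so Dae-won controls Talus.
In Northlake, Dae-won's side holds only 15%, not > 75%.
So Dae-won does not control Northlake.

No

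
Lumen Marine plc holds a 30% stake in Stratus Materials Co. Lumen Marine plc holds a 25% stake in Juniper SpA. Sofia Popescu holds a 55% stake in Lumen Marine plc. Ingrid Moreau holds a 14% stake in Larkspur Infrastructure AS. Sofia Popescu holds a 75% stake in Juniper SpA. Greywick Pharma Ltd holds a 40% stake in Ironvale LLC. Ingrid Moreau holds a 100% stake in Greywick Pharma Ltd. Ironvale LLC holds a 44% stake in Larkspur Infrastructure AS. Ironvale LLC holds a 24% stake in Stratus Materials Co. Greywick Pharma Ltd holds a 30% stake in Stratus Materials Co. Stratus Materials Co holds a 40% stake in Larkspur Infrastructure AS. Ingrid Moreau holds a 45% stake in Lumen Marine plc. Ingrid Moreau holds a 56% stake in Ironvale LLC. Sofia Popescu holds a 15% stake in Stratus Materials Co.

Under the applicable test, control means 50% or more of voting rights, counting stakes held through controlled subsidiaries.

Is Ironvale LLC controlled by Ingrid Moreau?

Yes

Ingrid holds 100% of Greywick, so Ingrid controls Greywick.
Ingrid and Greywick together hold 56% + 40% = 96% of Ironvale, so Ingrid controls Ironvale.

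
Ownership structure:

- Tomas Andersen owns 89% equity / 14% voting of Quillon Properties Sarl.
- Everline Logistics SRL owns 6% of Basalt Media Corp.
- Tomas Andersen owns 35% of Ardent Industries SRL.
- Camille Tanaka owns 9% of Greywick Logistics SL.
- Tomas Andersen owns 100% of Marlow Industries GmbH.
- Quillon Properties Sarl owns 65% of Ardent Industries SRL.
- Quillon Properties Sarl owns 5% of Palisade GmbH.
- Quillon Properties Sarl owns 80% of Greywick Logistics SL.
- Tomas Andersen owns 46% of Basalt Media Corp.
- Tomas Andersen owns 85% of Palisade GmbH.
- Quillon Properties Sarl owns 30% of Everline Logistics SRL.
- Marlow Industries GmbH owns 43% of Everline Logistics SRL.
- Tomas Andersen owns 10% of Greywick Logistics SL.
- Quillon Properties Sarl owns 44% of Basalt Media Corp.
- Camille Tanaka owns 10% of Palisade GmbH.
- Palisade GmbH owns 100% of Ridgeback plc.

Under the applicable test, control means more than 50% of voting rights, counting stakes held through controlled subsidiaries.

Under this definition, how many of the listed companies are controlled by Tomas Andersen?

3

Tomas holds 100% of Marlow, so Tomas controls Marlow.
Tomas holds 85% of Palisade, so Tomas controls Palisade.
Palisade holds 100% of Ridgeback, so Tomas controls Ridgeback.
No other company's threshold is met.
Tomas controls 3 companies.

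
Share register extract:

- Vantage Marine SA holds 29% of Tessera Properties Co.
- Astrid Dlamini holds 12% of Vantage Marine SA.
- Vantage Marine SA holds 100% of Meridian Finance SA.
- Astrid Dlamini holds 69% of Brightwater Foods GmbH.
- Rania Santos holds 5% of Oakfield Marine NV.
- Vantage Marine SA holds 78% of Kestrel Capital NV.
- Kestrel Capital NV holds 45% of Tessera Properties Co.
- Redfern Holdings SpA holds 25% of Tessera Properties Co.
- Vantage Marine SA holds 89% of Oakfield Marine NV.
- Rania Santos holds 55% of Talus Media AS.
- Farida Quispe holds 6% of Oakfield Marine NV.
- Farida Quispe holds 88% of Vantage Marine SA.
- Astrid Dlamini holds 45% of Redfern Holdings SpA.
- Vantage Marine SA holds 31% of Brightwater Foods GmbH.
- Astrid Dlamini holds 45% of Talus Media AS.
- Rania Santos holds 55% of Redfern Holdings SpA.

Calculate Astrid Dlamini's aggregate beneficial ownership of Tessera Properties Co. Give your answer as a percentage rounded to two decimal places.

18.94%

Astrid reaches Tessera along 3 paths.
Via Vantage: 12% × 29% = 3.48%.
Via Vantage → Kestrel: 12% × 78% × 45% = 4.212%.
Via Redfern: 45% × 25% = 11.25%.
Total: 3.48% + 4.212% + 11.25% = 18.942%.
Rounded: 18.94%.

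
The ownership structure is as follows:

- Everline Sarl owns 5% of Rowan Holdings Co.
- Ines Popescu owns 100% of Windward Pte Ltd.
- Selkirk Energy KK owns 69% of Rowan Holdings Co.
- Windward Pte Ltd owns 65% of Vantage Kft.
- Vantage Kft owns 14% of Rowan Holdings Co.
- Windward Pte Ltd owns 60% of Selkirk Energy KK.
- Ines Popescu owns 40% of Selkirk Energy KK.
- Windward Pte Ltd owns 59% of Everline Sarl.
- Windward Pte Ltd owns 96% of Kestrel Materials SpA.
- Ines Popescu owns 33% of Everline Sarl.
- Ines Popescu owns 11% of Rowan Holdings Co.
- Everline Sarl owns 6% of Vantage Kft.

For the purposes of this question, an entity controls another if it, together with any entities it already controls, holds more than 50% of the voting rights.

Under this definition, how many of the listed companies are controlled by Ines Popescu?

Ines holds 100% of Windward, so Ines controls Windward.
Ines and Windward together hold 33% + 59% = 92% of Everline, so Ines controls Everline.
Windward and Ines together hold 60% + 40% = 100% of Selkirk, so Ines controls Selkirk.
Windward and Everline together hold 65% + 6% = 71% of Vantage, so Ines controls Vantage.
Windward holds 96% of Kestrel, so Ines controls Kestrel.
Everline and Selkirk and Vantage and Ines together hold 5% + 69% + 14% + 11% = 99% of Rowan, so Ines controls Rowan.
Ines controls 6 companies.

6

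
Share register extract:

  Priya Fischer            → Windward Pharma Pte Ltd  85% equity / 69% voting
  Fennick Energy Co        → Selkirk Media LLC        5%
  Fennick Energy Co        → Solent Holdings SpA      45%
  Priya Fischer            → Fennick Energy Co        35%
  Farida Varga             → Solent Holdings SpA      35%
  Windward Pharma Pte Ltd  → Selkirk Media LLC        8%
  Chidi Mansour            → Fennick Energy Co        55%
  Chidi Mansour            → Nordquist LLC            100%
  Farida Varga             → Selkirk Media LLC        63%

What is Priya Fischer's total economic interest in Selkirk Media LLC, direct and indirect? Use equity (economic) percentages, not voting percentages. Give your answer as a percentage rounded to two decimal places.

Priya reaches Selkirk along 2 paths.
Via Windward: 85% × 8% = 6.8%.
Via Fennick: 35% × 5% = 1.75%.
Total: 6.8% + 1.75% = 8.55%.

8.55%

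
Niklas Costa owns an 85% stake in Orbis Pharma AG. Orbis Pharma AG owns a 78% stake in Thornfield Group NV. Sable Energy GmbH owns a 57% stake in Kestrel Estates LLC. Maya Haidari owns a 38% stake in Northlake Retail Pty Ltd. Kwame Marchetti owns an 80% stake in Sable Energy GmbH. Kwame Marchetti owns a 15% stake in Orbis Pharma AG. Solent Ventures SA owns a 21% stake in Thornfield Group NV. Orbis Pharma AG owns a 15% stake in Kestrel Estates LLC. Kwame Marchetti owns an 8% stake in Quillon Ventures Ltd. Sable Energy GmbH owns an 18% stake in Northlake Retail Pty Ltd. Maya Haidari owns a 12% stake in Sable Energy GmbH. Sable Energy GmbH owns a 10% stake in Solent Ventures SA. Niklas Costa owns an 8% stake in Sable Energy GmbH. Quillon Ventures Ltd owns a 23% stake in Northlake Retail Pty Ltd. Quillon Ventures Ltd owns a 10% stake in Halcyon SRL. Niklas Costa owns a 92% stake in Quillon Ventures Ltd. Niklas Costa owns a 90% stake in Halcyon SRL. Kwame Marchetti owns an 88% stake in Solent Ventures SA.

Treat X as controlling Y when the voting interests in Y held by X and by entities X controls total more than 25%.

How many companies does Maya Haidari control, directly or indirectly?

Maya holds 38% of Northlake, so Maya controls Northlake.
No other company's threshold is met.
Maya controls 1 company.

1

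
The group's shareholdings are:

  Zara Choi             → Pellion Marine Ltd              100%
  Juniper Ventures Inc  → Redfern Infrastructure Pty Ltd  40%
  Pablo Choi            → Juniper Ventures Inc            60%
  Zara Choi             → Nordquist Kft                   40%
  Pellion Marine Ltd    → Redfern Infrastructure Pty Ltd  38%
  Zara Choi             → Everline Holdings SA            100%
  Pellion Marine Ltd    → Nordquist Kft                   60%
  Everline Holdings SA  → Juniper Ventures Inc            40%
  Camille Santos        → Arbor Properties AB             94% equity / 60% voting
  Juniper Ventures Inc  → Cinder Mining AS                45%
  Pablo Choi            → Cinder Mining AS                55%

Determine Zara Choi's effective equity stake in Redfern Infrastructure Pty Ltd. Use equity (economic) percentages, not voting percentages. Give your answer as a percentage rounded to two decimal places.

54.00%

Zara reaches Redfern along 2 paths.
Via Pellion: 100% × 38% = 38%.
Via Everline → Juniper: 100% × 40% × 40% = 16%.
Total: 38% + 16% = 54%.
Rounded: 54.00%.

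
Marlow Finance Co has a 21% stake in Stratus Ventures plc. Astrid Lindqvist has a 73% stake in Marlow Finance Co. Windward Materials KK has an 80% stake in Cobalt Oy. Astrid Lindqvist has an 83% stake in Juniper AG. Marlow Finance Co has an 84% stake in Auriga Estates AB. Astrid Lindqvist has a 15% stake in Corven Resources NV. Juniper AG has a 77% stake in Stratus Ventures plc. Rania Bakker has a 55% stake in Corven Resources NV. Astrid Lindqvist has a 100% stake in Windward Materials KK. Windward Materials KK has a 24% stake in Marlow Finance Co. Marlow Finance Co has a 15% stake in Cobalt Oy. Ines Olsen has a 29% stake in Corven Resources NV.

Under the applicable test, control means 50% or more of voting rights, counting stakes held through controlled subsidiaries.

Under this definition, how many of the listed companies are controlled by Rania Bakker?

Rania holds 55% of Corven, so Rania controls Corven.
No other company's threshold is met.
Rania controls 1 company.

1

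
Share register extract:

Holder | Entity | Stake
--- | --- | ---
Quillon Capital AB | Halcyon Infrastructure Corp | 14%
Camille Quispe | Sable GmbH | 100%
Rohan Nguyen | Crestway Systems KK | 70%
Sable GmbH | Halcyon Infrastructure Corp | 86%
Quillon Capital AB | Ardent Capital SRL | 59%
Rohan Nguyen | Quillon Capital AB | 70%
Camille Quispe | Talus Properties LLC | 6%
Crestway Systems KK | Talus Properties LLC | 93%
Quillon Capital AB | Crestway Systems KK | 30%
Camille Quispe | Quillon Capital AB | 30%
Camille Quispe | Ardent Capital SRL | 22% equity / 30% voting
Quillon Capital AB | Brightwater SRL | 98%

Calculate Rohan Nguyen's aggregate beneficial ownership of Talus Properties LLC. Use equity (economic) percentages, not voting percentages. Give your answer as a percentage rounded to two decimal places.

Rohan reaches Talus along 2 paths.
Via Crestway: 70% × 93% = 65.1%.
Via Quillon → Crestway: 70% × 30% × 93% = 19.53%.
Total: 65.1% + 19.53% = 84.63%.

84.63%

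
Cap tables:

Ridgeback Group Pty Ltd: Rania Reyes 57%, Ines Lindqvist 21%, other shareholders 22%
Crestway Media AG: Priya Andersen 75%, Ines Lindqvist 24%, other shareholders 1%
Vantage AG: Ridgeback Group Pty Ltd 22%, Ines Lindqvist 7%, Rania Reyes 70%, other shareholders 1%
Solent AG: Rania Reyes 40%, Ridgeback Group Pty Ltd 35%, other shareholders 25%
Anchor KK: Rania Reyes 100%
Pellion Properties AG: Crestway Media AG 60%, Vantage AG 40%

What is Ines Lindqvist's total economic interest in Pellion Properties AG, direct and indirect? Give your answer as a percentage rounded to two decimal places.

Ines reaches Pellion along 3 paths.
Via Crestway: 24% × 60% = 14.4%.
Via Ridgeback → Vantage: 21% × 22% × 40% = 1.848%.
Via Vantage: 7% × 40% = 2.8%.
Total: 14.4% + 1.848% + 2.8% = 19.048%.
Rounded: 19.05%.

19.05%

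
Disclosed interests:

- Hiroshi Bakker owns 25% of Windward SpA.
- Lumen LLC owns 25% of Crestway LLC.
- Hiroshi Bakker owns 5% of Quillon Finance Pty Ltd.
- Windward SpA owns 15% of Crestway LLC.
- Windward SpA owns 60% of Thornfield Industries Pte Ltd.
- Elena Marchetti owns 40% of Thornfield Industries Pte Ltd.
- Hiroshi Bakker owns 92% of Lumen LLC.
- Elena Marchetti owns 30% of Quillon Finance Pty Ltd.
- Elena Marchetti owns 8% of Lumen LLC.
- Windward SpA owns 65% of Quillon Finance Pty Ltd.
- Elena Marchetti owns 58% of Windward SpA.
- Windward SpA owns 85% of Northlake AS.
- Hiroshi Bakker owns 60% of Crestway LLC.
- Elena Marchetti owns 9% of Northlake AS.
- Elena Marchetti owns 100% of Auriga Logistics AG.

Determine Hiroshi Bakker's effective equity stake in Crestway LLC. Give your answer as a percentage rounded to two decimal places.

Hiroshi reaches Crestway along 3 paths.
Direct stake: 60% = 60%.
Via Lumen: 92% × 25% = 23%.
Via Windward: 25% × 15% = 3.75%.
Total: 60% + 23% + 3.75% = 86.75%.

86.75%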